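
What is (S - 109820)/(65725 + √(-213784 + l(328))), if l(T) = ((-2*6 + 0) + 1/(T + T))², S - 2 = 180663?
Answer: 2003768191392000/1859046900358783 - 139422960*I*√10215222087/1859046900358783 ≈ 1.0778 - 0.00758*I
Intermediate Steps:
S = 180665 (S = 2 + 180663 = 180665)
l(T) = (-12 + 1/(2*T))² (l(T) = ((-12 + 0) + 1/(2*T))² = (-12 + 1/(2*T))²)
(S - 109820)/(65725 + √(-213784 + l(328))) = (180665 - 109820)/(65725 + √(-213784 + (¼)*(-1 + 24*328)²/328²)) = 70845/(65725 + √(-213784 + (¼)*(1/107584)*(-1 + 7872)²)) = 70845/(65725 + √(-213784 + (¼)*(1/107584)*7871²)) = 70845/(65725 + √(-213784 + (¼)*(1/107584)*61952641)) = 70845/(65725 + √(-213784 + 61952641/430336)) = 70845/(65725 + √(-91936998783/430336)) = 70845/(65725 + 3*I*√10215222087/656)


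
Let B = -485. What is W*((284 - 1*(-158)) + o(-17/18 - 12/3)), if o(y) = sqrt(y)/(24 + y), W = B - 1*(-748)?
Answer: 116246 + 789*I*sqrt(178)/343 ≈ 1.1625e+5 + 30.69*I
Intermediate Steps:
W = 263 (W = -485 - 1*(-748) = -485 + 748 = 263)
o(y) = sqrt(y)/(24 + y)
W*((284 - 1*(-158)) + o(-17/18 - 12/3)) = 263*((284 - 1*(-158)) + sqrt(-17/18 - 12/3)/(24 + (-17/18 - 12/3))) = 263*((284 + 158) + sqrt(-17*1/18 - 12*1/3)/(24 + (-17*1/18 - 12*1/3))) = 263*(442 + sqrt(-17/18 - 4)/(24 + (-17/18 - 4))) = 263*(442 + sqrt(-89/18)/(24 - 89/18)) = 263*(442 + (I*sqrt(178)/6)/(343/18)) = 263*(442 + (I*sqrt(178)/6)*(18/343)) = 263*(442 + 3*I*sqrt(178)/343) = 116246 + 789*I*sqrt(178)/343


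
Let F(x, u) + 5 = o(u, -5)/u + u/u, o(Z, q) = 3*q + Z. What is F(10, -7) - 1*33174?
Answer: -232224/7 ≈ -33175.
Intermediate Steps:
o(Z, q) = Z + 3*q
F(x, u) = -4 + (-15 + u)/u (F(x, u) = -5 + ((u + 3*(-5))/u + u/u) = -5 + ((u - 15)/u + 1) = -5 + ((-15 + u)/u + 1) = -5 + (1 + (-15 + u)/u) = -4 + (-15 + u)/u)
F(10, -7) - 1*33174 = (-3 - 15/(-7)) - 1*33174 = (-3 - 15*(-⅐)) - 33174 = (-3 + 15/7) - 33174 = -6/7 - 33174 = -232224/7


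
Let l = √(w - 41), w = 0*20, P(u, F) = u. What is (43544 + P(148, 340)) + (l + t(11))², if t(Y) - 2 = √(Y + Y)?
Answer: 43692 + (2 + √22 + I*√41)² ≈ 43696.0 + 85.679*I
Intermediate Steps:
t(Y) = 2 + √2*√Y (t(Y) = 2 + √(Y + Y) = 2 + √(2*Y) = 2 + √2*√Y)
w = 0
l = I*√41 (l = √(0 - 41) = √(-41) = I*√41 ≈ 6.4031*I)
(43544 + P(148, 340)) + (l + t(11))² = (43544 + 148) + (I*√41 + (2 + √2*√11))² = 43692 + (I*√41 + (2 + √22))² = 43692 + (2 + √22 + I*√41)²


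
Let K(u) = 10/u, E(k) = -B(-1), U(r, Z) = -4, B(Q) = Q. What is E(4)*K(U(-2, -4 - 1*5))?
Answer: -5/2 ≈ -2.5000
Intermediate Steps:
E(k) = 1 (E(k) = -1*(-1) = 1)
E(4)*K(U(-2, -4 - 1*5)) = 1*(10/(-4)) = 1*(10*(-¼)) = 1*(-5/2) = -5/2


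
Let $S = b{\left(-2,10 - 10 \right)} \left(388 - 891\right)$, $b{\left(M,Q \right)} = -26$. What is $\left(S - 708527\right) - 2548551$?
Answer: $-3244000$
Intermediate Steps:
$S = 13078$ ($S = - 26 \left(388 - 891\right) = \left(-26\right) \left(-503\right) = 13078$)
$\left(S - 708527\right) - 2548551 = \left(13078 - 708527\right) - 2548551 = -695449 - 2548551 = -3244000$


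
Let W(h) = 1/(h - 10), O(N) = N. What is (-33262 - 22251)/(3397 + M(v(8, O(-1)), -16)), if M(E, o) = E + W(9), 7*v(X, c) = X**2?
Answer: -388591/23836 ≈ -16.303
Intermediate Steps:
W(h) = 1/(-10 + h)
v(X, c) = X**2/7
M(E, o) = -1 + E (M(E, o) = E + 1/(-10 + 9) = E + 1/(-1) = E - 1 = -1 + E)
(-33262 - 22251)/(3397 + M(v(8, O(-1)), -16)) = (-33262 - 22251)/(3397 + (-1 + (1/7)*8**2)) = -55513/(3397 + (-1 + (1/7)*64)) = -55513/(3397 + (-1 + 64/7)) = -55513/(3397 + 57/7) = -55513/23836/7 = -55513*7/23836 = -388591/23836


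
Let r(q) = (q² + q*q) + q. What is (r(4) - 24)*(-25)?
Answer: -300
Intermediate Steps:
r(q) = q + 2*q² (r(q) = (q² + q²) + q = 2*q² + q = q + 2*q²)
(r(4) - 24)*(-25) = (4*(1 + 2*4) - 24)*(-25) = (4*(1 + 8) - 24)*(-25) = (4*9 - 24)*(-25) = (36 - 24)*(-25) = 12*(-25) = -300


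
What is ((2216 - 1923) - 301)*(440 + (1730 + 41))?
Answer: -17688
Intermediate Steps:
((2216 - 1923) - 301)*(440 + (1730 + 41)) = (293 - 301)*(440 + 1771) = -8*2211 = -17688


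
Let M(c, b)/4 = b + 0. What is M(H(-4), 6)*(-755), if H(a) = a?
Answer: -18120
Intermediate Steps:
M(c, b) = 4*b (M(c, b) = 4*(b + 0) = 4*b)
M(H(-4), 6)*(-755) = (4*6)*(-755) = 24*(-755) = -18120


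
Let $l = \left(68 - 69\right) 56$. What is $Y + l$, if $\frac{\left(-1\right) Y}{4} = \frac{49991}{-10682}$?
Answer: $- \frac{199114}{5341} \approx -37.28$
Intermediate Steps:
$l = -56$ ($l = \left(-1\right) 56 = -56$)
$Y = \frac{99982}{5341}$ ($Y = - 4 \frac{49991}{-10682} = - 4 \cdot 49991 \left(- \frac{1}{10682}\right) = \left(-4\right) \left(- \frac{49991}{10682}\right) = \frac{99982}{5341} \approx 18.72$)
$Y + l = \frac{99982}{5341} - 56 = - \frac{199114}{5341}$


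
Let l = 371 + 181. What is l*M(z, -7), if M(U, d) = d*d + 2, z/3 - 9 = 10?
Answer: 28152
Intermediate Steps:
z = 57 (z = 27 + 3*10 = 27 + 30 = 57)
M(U, d) = 2 + d² (M(U, d) = d² + 2 = 2 + d²)
l = 552
l*M(z, -7) = 552*(2 + (-7)²) = 552*(2 + 49) = 552*51 = 28152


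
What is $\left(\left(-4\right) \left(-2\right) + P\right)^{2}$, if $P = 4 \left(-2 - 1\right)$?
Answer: $16$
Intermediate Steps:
$P = -12$ ($P = 4 \left(-3\right) = -12$)
$\left(\left(-4\right) \left(-2\right) + P\right)^{2} = \left(\left(-4\right) \left(-2\right) - 12\right)^{2} = \left(8 - 12\right)^{2} = \left(-4\right)^{2} = 16$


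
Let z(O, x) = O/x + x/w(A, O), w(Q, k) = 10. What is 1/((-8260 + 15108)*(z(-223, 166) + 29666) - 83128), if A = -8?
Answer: 415/84317258712 ≈ 4.9219e-9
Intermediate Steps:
z(O, x) = x/10 + O/x (z(O, x) = O/x + x/10 = x/10 + O/x)
1/((-8260 + 15108)*(z(-223, 166) + 29666) - 83128) = 1/((-8260 + 15108)*(((1/10)*166 - 223/166) + 29666) - 83128) = 1/(6848*((83/5 - 223*1/166) + 29666) - 83128) = 1/(6848*((83/5 - 223/166) + 29666) - 83128) = 1/(6848*(12663/830 + 29666) - 83128) = 1/(6848*(24635443/830) - 83128) = 1/(84351756832/415 - 83128) = 1/(84317258712/415) = 415/84317258712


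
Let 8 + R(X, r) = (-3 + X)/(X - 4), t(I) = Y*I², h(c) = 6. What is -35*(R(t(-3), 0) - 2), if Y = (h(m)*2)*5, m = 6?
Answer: 168805/536 ≈ 314.93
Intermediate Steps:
Y = 60 (Y = (6*2)*5 = 12*5 = 60)
t(I) = 60*I²
R(X, r) = -8 + (-3 + X)/(-4 + X) (R(X, r) = -8 + (-3 + X)/(X - 4) = -8 + (-3 + X)/(-4 + X))
-35*(R(t(-3), 0) - 2) = -35*((29 - 420*(-3)²)/(-4 + 60*(-3)²) - 2) = -35*((29 - 420*9)/(-4 + 60*9) - 2) = -35*((29 - 7*540)/(-4 + 540) - 2) = -35*((29 - 3780)/536 - 2) = -35*((1/536)*(-3751) - 2) = -35*(-3751/536 - 2) = -35*(-4823/536) = 168805/536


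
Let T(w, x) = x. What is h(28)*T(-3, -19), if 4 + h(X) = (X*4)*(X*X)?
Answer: -1668276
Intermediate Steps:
h(X) = -4 + 4*X³ (h(X) = -4 + (X*4)*(X*X) = -4 + (4*X)*X² = -4 + 4*X³)
h(28)*T(-3, -19) = (-4 + 4*28³)*(-19) = (-4 + 4*21952)*(-19) = (-4 + 87808)*(-19) = 87804*(-19) = -1668276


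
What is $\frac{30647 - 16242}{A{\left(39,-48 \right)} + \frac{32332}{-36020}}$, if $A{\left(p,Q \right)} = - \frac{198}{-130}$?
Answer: $\frac{337264265}{14644} \approx 23031.0$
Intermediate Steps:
$A{\left(p,Q \right)} = \frac{99}{65}$ ($A{\left(p,Q \right)} = \left(-198\right) \left(- \frac{1}{130}\right) = \frac{99}{65}$)
$\frac{30647 - 16242}{A{\left(39,-48 \right)} + \frac{32332}{-36020}} = \frac{30647 - 16242}{\frac{99}{65} + \frac{32332}{-36020}} = \frac{14405}{\frac{99}{65} + 32332 \left(- \frac{1}{36020}\right)} = \frac{14405}{\frac{99}{65} - \frac{8083}{9005}} = \frac{14405}{\frac{14644}{23413}} = 14405 \cdot \frac{23413}{14644} = \frac{337264265}{14644}$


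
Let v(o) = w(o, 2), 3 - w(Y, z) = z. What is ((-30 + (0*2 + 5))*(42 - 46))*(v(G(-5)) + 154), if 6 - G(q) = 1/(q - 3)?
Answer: 15500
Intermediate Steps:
G(q) = 6 - 1/(-3 + q) (G(q) = 6 - 1/(q - 3) = 6 - 1/(-3 + q))
w(Y, z) = 3 - z
v(o) = 1 (v(o) = 3 - 1*2 = 3 - 2 = 1)
((-30 + (0*2 + 5))*(42 - 46))*(v(G(-5)) + 154) = ((-30 + (0*2 + 5))*(42 - 46))*(1 + 154) = ((-30 + (0 + 5))*(-4))*155 = ((-30 + 5)*(-4))*155 = -25*(-4)*155 = 100*155 = 15500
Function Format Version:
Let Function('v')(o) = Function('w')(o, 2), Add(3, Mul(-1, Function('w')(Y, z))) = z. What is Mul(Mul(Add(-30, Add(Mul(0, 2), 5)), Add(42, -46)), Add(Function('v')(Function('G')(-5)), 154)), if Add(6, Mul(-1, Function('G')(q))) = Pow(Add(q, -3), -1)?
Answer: 15500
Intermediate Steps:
Function('G')(q) = Add(6, Mul(-1, Pow(Add(-3, q), -1))) (Function('G')(q) = Add(6, Mul(-1, Pow(Add(q, -3), -1))) = Add(6, Mul(-1, Pow(Add(-3, q), -1))))
Function('w')(Y, z) = Add(3, Mul(-1, z))
Function('v')(o) = 1 (Function('v')(o) = Add(3, Mul(-1, 2)) = Add(3, -2) = 1)
Mul(Mul(Add(-30, Add(Mul(0, 2), 5)), Add(42, -46)), Add(Function('v')(Function('G')(-5)), 154)) = Mul(Mul(Add(-30, Add(Mul(0, 2), 5)), Add(42, -46)), Add(1, 154)) = Mul(Mul(Add(-30, Add(0, 5)), -4), 155) = Mul(Mul(Add(-30, 5), -4), 155) = Mul(Mul(-25, -4), 155) = Mul(100, 155) = 15500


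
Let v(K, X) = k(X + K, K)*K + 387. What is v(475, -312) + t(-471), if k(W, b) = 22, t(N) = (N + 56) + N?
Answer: 9951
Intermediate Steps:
t(N) = 56 + 2*N (t(N) = (56 + N) + N = 56 + 2*N)
v(K, X) = 387 + 22*K (v(K, X) = 22*K + 387 = 387 + 22*K)
v(475, -312) + t(-471) = (387 + 22*475) + (56 + 2*(-471)) = (387 + 10450) + (56 - 942) = 10837 - 886 = 9951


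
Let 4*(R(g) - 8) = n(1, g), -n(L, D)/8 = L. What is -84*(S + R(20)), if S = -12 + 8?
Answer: -168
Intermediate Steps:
n(L, D) = -8*L
R(g) = 6 (R(g) = 8 + (-8*1)/4 = 8 + (¼)*(-8) = 8 - 2 = 6)
S = -4
-84*(S + R(20)) = -84*(-4 + 6) = -84*2 = -168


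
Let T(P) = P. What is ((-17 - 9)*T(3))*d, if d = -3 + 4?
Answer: -78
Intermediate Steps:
d = 1
((-17 - 9)*T(3))*d = ((-17 - 9)*3)*1 = -26*3*1 = -78*1 = -78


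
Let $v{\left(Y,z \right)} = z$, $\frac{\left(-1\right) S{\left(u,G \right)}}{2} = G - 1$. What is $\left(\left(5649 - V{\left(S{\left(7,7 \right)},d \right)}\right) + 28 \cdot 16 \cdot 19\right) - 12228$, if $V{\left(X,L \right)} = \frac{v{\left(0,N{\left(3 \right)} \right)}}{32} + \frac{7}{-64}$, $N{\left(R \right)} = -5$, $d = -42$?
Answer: $\frac{123729}{64} \approx 1933.3$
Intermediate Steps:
$S{\left(u,G \right)} = 2 - 2 G$ ($S{\left(u,G \right)} = - 2 \left(G - 1\right) = - 2 \left(-1 + G\right) = 2 - 2 G$)
$V{\left(X,L \right)} = - \frac{17}{64}$ ($V{\left(X,L \right)} = - \frac{5}{32} + \frac{7}{-64} = \left(-5\right) \frac{1}{32} + 7 \left(- \frac{1}{64}\right) = - \frac{5}{32} - \frac{7}{64} = - \frac{17}{64}$)
$\left(\left(5649 - V{\left(S{\left(7,7 \right)},d \right)}\right) + 28 \cdot 16 \cdot 19\right) - 12228 = \left(\left(5649 - - \frac{17}{64}\right) + 28 \cdot 16 \cdot 19\right) - 12228 = \left(\left(5649 + \frac{17}{64}\right) + 448 \cdot 19\right) - 12228 = \left(\frac{361553}{64} + 8512\right) - 12228 = \frac{906321}{64} - 12228 = \frac{123729}{64}$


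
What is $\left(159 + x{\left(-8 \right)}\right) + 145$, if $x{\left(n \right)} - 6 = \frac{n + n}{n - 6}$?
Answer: $\frac{2178}{7} \approx 311.14$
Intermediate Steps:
$x{\left(n \right)} = 6 + \frac{2 n}{-6 + n}$ ($x{\left(n \right)} = 6 + \frac{n + n}{n - 6} = 6 + \frac{2 n}{-6 + n}$)
$\left(159 + x{\left(-8 \right)}\right) + 145 = \left(159 + \frac{4 \left(-9 + 2 \left(-8\right)\right)}{-6 - 8}\right) + 145 = \left(159 + \frac{4 \left(-9 - 16\right)}{-14}\right) + 145 = \left(159 + 4 \left(- \frac{1}{14}\right) \left(-25\right)\right) + 145 = \left(159 + \frac{50}{7}\right) + 145 = \frac{1163}{7} + 145 = \frac{2178}{7}$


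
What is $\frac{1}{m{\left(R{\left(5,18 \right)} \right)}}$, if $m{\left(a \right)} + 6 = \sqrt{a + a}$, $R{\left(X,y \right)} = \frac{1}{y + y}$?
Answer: $- \frac{108}{647} - \frac{3 \sqrt{2}}{647} \approx -0.17348$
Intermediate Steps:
$R{\left(X,y \right)} = \frac{1}{2 y}$
$m{\left(a \right)} = -6 + \sqrt{2} \sqrt{a}$ ($m{\left(a \right)} = -6 + \sqrt{a + a} = -6 + \sqrt{2 a} = -6 + \sqrt{2} \sqrt{a}$)
$\frac{1}{m{\left(R{\left(5,18 \right)} \right)}} = \frac{1}{-6 + \sqrt{2} \sqrt{\frac{1}{2 \cdot 18}}} = \frac{1}{-6 + \sqrt{2} \sqrt{\frac{1}{2} \cdot \frac{1}{18}}} = \frac{1}{-6 + \frac{\sqrt{2}}{6}}$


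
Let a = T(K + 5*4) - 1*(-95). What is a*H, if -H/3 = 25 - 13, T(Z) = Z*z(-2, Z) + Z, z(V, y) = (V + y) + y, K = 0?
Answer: -31500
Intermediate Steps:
z(V, y) = V + 2*y
T(Z) = Z + Z*(-2 + 2*Z) (T(Z) = Z*(-2 + 2*Z) + Z = Z + Z*(-2 + 2*Z))
a = 875 (a = (0 + 5*4)*(-1 + 2*(0 + 5*4)) - 1*(-95) = (0 + 20)*(-1 + 2*(0 + 20)) + 95 = 20*(-1 + 2*20) + 95 = 20*(-1 + 40) + 95 = 20*39 + 95 = 780 + 95 = 875)
H = -36 (H = -3*(25 - 13) = -3*12 = -36)
a*H = 875*(-36) = -31500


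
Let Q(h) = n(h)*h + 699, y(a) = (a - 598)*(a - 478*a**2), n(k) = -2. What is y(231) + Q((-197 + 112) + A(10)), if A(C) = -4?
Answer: 9360822886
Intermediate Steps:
y(a) = (-598 + a)*(a - 478*a**2)
Q(h) = 699 - 2*h (Q(h) = -2*h + 699 = 699 - 2*h)
y(231) + Q((-197 + 112) + A(10)) = 231*(-598 - 478*231**2 + 285845*231) + (699 - 2*((-197 + 112) - 4)) = 231*(-598 - 478*53361 + 66030195) + (699 - 2*(-85 - 4)) = 231*(-598 - 25506558 + 66030195) + (699 - 2*(-89)) = 231*40523039 + (699 + 178) = 9360822009 + 877 = 9360822886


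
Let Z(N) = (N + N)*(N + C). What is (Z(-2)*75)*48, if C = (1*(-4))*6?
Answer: 374400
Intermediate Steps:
C = -24 (C = -4*6 = -24)
Z(N) = 2*N*(-24 + N) (Z(N) = (N + N)*(N - 24) = (2*N)*(-24 + N) = 2*N*(-24 + N))
(Z(-2)*75)*48 = ((2*(-2)*(-24 - 2))*75)*48 = ((2*(-2)*(-26))*75)*48 = (104*75)*48 = 7800*48 = 374400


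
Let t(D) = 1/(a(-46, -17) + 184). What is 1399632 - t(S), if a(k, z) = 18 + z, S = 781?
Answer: 258931919/185 ≈ 1.3996e+6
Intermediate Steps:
t(D) = 1/185 (t(D) = 1/((18 - 17) + 184) = 1/(1 + 184) = 1/185)
1399632 - t(S) = 1399632 - 1*1/185 = 1399632 - 1/185 = 258931919/185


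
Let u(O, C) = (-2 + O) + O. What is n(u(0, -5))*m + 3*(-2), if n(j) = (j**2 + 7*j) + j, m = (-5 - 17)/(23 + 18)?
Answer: 18/41 ≈ 0.43902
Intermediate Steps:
u(O, C) = -2 + 2*O
m = -22/41 ≈ -0.53659
n(j) = j**2 + 8*j
n(u(0, -5))*m + 3*(-2) = ((-2 + 2*0)*(8 + (-2 + 2*0)))*(-22/41) + 3*(-2) = ((-2 + 0)*(8 + (-2 + 0)))*(-22/41) - 6 = -2*(8 - 2)*(-22/41) - 6 = -2*6*(-22/41) - 6 = -12*(-22/41) - 6 = 264/41 - 6 = 18/41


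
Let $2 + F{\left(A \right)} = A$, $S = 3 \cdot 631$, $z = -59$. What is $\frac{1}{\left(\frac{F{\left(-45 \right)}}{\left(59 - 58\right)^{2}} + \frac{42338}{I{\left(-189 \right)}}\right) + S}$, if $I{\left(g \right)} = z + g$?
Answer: $\frac{124}{207735} \approx 0.00059691$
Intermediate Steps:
$S = 1893$
$F{\left(A \right)} = -2 + A$
$I{\left(g \right)} = -59 + g$
$\frac{1}{\left(\frac{F{\left(-45 \right)}}{\left(59 - 58\right)^{2}} + \frac{42338}{I{\left(-189 \right)}}\right) + S} = \frac{1}{\left(\frac{-2 - 45}{\left(59 - 58\right)^{2}} + \frac{42338}{-59 - 189}\right) + 1893} = \frac{1}{\left(- \frac{47}{1^{2}} + \frac{42338}{-248}\right) + 1893} = \frac{1}{\left(- \frac{47}{1} + 42338 \left(- \frac{1}{248}\right)\right) + 1893} = \frac{1}{\left(\left(-47\right) 1 - \frac{21169}{124}\right) + 1893} = \frac{1}{\left(-47 - \frac{21169}{124}\right) + 1893} = \frac{1}{- \frac{26997}{124} + 1893} = \frac{1}{\frac{207735}{124}} = \frac{124}{207735}$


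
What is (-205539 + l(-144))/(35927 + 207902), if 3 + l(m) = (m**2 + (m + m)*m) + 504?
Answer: -142830/243829 ≈ -0.58578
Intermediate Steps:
l(m) = 501 + 3*m**2 (l(m) = -3 + ((m**2 + (m + m)*m) + 504) = -3 + ((m**2 + (2*m)*m) + 504) = -3 + ((m**2 + 2*m**2) + 504) = -3 + (3*m**2 + 504) = -3 + (504 + 3*m**2) = 501 + 3*m**2)
(-205539 + l(-144))/(35927 + 207902) = (-205539 + (501 + 3*(-144)**2))/(35927 + 207902) = (-205539 + (501 + 3*20736))/243829 = (-205539 + (501 + 62208))*(1/243829) = (-205539 + 62709)*(1/243829) = -142830*1/243829 = -142830/243829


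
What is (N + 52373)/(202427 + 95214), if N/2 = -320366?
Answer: -588359/297641 ≈ -1.9767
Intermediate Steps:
N = -640732 (N = 2*(-320366) = -640732)
(N + 52373)/(202427 + 95214) = (-640732 + 52373)/(202427 + 95214) = -588359/297641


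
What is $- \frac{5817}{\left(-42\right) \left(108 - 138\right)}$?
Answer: $- \frac{277}{60} \approx -4.6167$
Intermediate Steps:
$- \frac{5817}{\left(-42\right) \left(108 - 138\right)} = - \frac{5817}{\left(-42\right) \left(-30\right)} = - \frac{5817}{1260} = \left(-5817\right) \frac{1}{1260} = - \frac{277}{60}$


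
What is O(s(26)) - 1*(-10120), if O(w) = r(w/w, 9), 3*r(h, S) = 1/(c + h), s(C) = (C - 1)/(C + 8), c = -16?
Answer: 455399/45 ≈ 10120.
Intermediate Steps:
s(C) = (-1 + C)/(8 + C)
r(h, S) = 1/(3*(-16 + h))
O(w) = -1/45 (O(w) = 1/(3*(-16 + w/w)) = 1/(3*(-16 + 1)) = (1/3)/(-15) = (1/3)*(-1/15) = -1/45)
O(s(26)) - 1*(-10120) = -1/45 - 1*(-10120) = -1/45 + 10120 = 455399/45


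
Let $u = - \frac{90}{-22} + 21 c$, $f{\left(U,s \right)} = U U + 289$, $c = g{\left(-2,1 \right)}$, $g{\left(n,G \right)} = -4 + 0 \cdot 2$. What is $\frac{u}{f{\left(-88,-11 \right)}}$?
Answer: $- \frac{879}{88363} \approx -0.0099476$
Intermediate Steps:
$g{\left(n,G \right)} = -4$ ($g{\left(n,G \right)} = -4 + 0 = -4$)
$c = -4$
$f{\left(U,s \right)} = 289 + U^{2}$ ($f{\left(U,s \right)} = U^{2} + 289 = 289 + U^{2}$)
$u = - \frac{879}{11}$ ($u = - \frac{90}{-22} + 21 \left(-4\right) = \left(-90\right) \left(- \frac{1}{22}\right) - 84 = \frac{45}{11} - 84 = - \frac{879}{11} \approx -79.909$)
$\frac{u}{f{\left(-88,-11 \right)}} = - \frac{879}{11 \left(289 + \left(-88\right)^{2}\right)} = - \frac{879}{11 \left(289 + 7744\right)} = - \frac{879}{11 \cdot 8033} = \left(- \frac{879}{11}\right) \frac{1}{8033} = - \frac{879}{88363}$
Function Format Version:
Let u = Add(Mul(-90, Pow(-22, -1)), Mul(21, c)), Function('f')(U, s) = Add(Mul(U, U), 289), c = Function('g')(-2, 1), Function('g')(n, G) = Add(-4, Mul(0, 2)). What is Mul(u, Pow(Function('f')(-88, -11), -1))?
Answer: Rational(-879, 88363) ≈ -0.0099476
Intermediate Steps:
Function('g')(n, G) = -4 (Function('g')(n, G) = Add(-4, 0) = -4)
c = -4
Function('f')(U, s) = Add(289, Pow(U, 2)) (Function('f')(U, s) = Add(Pow(U, 2), 289) = Add(289, Pow(U, 2)))
u = Rational(-879, 11) (u = Add(Mul(-90, Pow(-22, -1)), Mul(21, -4)) = Add(Mul(-90, Rational(-1, 22)), -84) = Add(Rational(45, 11), -84) = Rational(-879, 11) ≈ -79.909)
Mul(u, Pow(Function('f')(-88, -11), -1)) = Mul(Rational(-879, 11), Pow(Add(289, Pow(-88, 2)), -1)) = Mul(Rational(-879, 11), Pow(Add(289, 7744), -1)) = Mul(Rational(-879, 11), Pow(8033, -1)) = Mul(Rational(-879, 11), Rational(1, 8033)) = Rational(-879, 88363)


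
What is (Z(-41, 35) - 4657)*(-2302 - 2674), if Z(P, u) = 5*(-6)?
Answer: 23322512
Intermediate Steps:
Z(P, u) = -30
(Z(-41, 35) - 4657)*(-2302 - 2674) = (-30 - 4657)*(-2302 - 2674) = -4687*(-4976) = 23322512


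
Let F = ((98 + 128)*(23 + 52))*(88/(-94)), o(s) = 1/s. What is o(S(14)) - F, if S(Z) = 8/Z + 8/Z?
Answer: 5966729/376 ≈ 15869.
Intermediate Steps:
S(Z) = 16/Z
F = -745800/47 (F = (226*75)*(88*(-1/94)) = 16950*(-44/47) = -745800/47 ≈ -15868.)
o(S(14)) - F = 1/(16/14) - 1*(-745800/47) = 1/(16*(1/14)) + 745800/47 = 1/(8/7) + 745800/47 = 7/8 + 745800/47 = 5966729/376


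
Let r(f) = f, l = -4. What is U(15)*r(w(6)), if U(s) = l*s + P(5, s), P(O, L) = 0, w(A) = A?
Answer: -360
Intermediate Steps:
U(s) = -4*s (U(s) = -4*s + 0 = -4*s)
U(15)*r(w(6)) = -4*15*6 = -60*6 = -360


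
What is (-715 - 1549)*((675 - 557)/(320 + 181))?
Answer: -267152/501 ≈ -533.24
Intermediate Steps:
(-715 - 1549)*((675 - 557)/(320 + 181)) = -267152/501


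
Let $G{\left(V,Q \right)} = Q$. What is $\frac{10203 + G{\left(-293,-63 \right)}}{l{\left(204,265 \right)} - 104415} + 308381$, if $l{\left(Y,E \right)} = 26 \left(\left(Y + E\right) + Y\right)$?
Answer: $\frac{26803541237}{86917} \approx 3.0838 \cdot 10^{5}$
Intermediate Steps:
$l{\left(Y,E \right)} = 26 E + 52 Y$ ($l{\left(Y,E \right)} = 26 \left(\left(E + Y\right) + Y\right) = 26 \left(E + 2 Y\right) = 26 E + 52 Y$)
$\frac{10203 + G{\left(-293,-63 \right)}}{l{\left(204,265 \right)} - 104415} + 308381 = \frac{10203 - 63}{\left(26 \cdot 265 + 52 \cdot 204\right) - 104415} + 308381 = \frac{10140}{\left(6890 + 10608\right) - 104415} + 308381 = \frac{10140}{17498 - 104415} + 308381 = \frac{10140}{-86917} + 308381 = 10140 \left(- \frac{1}{86917}\right) + 308381 = - \frac{10140}{86917} + 308381 = \frac{26803541237}{86917}$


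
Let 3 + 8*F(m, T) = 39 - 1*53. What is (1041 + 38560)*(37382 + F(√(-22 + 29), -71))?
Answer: 11842243439/8 ≈ 1.4803e+9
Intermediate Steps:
F(m, T) = -17/8 (F(m, T) = -3/8 + (39 - 1*53)/8 = -3/8 + (39 - 53)/8 = -3/8 + (⅛)*(-14) = -3/8 - 7/4 = -17/8)
(1041 + 38560)*(37382 + F(√(-22 + 29), -71)) = (1041 + 38560)*(37382 - 17/8) = 39601*(299039/8) = 11842243439/8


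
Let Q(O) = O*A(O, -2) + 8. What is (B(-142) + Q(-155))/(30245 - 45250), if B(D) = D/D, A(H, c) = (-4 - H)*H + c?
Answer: -3628094/15005 ≈ -241.79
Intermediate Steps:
A(H, c) = c + H*(-4 - H) (A(H, c) = H*(-4 - H) + c = c + H*(-4 - H))
Q(O) = 8 + O*(-2 - O² - 4*O) (Q(O) = O*(-2 - O² - 4*O) + 8 = 8 + O*(-2 - O² - 4*O))
B(D) = 1
(B(-142) + Q(-155))/(30245 - 45250) = (1 + (8 - 1*(-155)*(2 + (-155)² + 4*(-155))))/(30245 - 45250) = (1 + (8 - 1*(-155)*(2 + 24025 - 620)))/(-15005) = (1 + (8 - 1*(-155)*23407))*(-1/15005) = (1 + (8 + 3628085))*(-1/15005) = (1 + 3628093)*(-1/15005) = 3628094*(-1/15005) = -3628094/15005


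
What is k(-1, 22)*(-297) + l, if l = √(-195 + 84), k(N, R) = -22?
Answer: 6534 + I*√111 ≈ 6534.0 + 10.536*I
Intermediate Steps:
l = I*√111 (l = √(-111) = I*√111 ≈ 10.536*I)
k(-1, 22)*(-297) + l = -22*(-297) + I*√111 = 6534 + I*√111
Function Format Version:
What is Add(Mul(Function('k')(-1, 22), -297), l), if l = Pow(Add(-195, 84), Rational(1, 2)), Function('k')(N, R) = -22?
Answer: Add(6534, Mul(I, Pow(111, Rational(1, 2)))) ≈ Add(6534.0, Mul(10.536, I))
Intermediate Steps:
l = Mul(I, Pow(111, Rational(1, 2))) (l = Pow(-111, Rational(1, 2)) = Mul(I, Pow(111, Rational(1, 2))) ≈ Mul(10.536, I))
Add(Mul(Function('k')(-1, 22), -297), l) = Add(Mul(-22, -297), Mul(I, Pow(111, Rational(1, 2)))) = Add(6534, Mul(I, Pow(111, Rational(1, 2))))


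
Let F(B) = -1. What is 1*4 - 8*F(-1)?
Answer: 12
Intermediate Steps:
1*4 - 8*F(-1) = 1*4 - 8*(-1) = 4 + 8 = 12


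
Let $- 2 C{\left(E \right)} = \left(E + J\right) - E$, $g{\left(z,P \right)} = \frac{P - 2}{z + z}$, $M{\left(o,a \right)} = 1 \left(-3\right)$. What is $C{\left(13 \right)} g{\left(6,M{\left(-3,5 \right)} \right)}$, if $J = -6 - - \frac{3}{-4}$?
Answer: $- \frac{45}{32} \approx -1.4063$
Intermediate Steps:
$M{\left(o,a \right)} = -3$
$J = - \frac{27}{4}$ ($J = -6 - \left(-3\right) \left(- \frac{1}{4}\right) = -6 - \frac{3}{4} = - \frac{27}{4} \approx -6.75$)
$g{\left(z,P \right)} = \frac{-2 + P}{2 z}$
$C{\left(E \right)} = \frac{27}{8}$ ($C{\left(E \right)} = - \frac{\left(E - \frac{27}{4}\right) - E}{2} = - \frac{\left(- \frac{27}{4} + E\right) - E}{2} = \left(- \frac{1}{2}\right) \left(- \frac{27}{4}\right) = \frac{27}{8}$)
$C{\left(13 \right)} g{\left(6,M{\left(-3,5 \right)} \right)} = \frac{27 \frac{-2 - 3}{2 \cdot 6}}{8} = \frac{27 \cdot \frac{1}{2} \cdot \frac{1}{6} \left(-5\right)}{8} = \frac{27}{8} \left(- \frac{5}{12}\right) = - \frac{45}{32}$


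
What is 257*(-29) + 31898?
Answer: 24445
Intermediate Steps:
257*(-29) + 31898 = -7453 + 31898 = 24445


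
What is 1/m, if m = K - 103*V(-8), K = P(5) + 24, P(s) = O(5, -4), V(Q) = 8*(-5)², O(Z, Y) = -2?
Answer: -1/20578 ≈ -4.8596e-5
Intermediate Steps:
V(Q) = 200 (V(Q) = 8*25 = 200)
P(s) = -2
K = 22 (K = -2 + 24 = 22)
m = -20578 (m = 22 - 103*200 = 22 - 20600 = -20578)
1/m = 1/(-20578) = -1/20578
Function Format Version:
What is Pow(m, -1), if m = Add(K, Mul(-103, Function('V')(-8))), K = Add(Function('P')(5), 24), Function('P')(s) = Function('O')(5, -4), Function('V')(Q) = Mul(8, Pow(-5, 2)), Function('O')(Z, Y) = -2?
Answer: Rational(-1, 20578) ≈ -4.8596e-5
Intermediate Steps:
Function('V')(Q) = 200 (Function('V')(Q) = Mul(8, 25) = 200)
Function('P')(s) = -2
K = 22 (K = Add(-2, 24) = 22)
m = -20578 (m = Add(22, Mul(-103, 200)) = Add(22, -20600) = -20578)
Pow(m, -1) = Pow(-20578, -1) = Rational(-1, 20578)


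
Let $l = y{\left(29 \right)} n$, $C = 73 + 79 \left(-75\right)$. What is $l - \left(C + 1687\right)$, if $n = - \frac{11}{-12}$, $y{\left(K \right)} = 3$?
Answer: $\frac{16671}{4} \approx 4167.8$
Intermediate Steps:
$C = -5852$ ($C = 73 - 5925 = -5852$)
$n = \frac{11}{12}$ ($n = \left(-11\right) \left(- \frac{1}{12}\right) = \frac{11}{12} \approx 0.91667$)
$l = \frac{11}{4}$ ($l = 3 \cdot \frac{11}{12} = \frac{11}{4} \approx 2.75$)
$l - \left(C + 1687\right) = \frac{11}{4} - \left(-5852 + 1687\right) = \frac{11}{4} - -4165 = \frac{11}{4} + 4165 = \frac{16671}{4}$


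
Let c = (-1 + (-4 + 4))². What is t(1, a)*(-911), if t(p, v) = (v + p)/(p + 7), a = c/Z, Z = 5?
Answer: -2733/20 ≈ -136.65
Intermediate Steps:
c = 1 (c = (-1 + 0)² = (-1)² = 1)
a = ⅕ (a = 1/5 = 1*(⅕) = ⅕ ≈ 0.20000)
t(p, v) = (p + v)/(7 + p)
t(1, a)*(-911) = ((1 + ⅕)/(7 + 1))*(-911) = ((6/5)/8)*(-911) = ((⅛)*(6/5))*(-911) = (3/20)*(-911) = -2733/20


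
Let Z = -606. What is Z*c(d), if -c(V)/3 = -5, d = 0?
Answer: -9090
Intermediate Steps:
c(V) = 15 (c(V) = -3*(-5) = 15)
Z*c(d) = -606*15 = -9090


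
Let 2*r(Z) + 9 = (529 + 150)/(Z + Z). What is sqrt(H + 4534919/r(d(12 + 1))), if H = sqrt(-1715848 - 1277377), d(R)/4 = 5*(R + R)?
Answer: sqrt(-81884674225120 + 376798805*I*sqrt(119729))/8681 ≈ 0.82987 + 1042.4*I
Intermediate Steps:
d(R) = 40*R (d(R) = 4*(5*(R + R)) = 4*(5*(2*R)) = 4*(10*R) = 40*R)
r(Z) = -9/2 + 679/(4*Z) (r(Z) = -9/2 + ((529 + 150)/(Z + Z))/2 = -9/2 + (679/((2*Z)))/2 = -9/2 + (679*(1/(2*Z)))/2 = -9/2 + (679/(2*Z))/2 = -9/2 + 679/(4*Z))
H = 5*I*sqrt(119729) (H = sqrt(-2993225) = 5*I*sqrt(119729) ≈ 1730.1*I)
sqrt(H + 4534919/r(d(12 + 1))) = sqrt(5*I*sqrt(119729) + 4534919/(((679 - 720*(12 + 1))/(4*((40*(12 + 1))))))) = sqrt(5*I*sqrt(119729) + 4534919/(((679 - 720*13)/(4*((40*13)))))) = sqrt(5*I*sqrt(119729) + 4534919/(((1/4)*(679 - 18*520)/520))) = sqrt(5*I*sqrt(119729) + 4534919/(((1/4)*(1/520)*(679 - 9360)))) = sqrt(5*I*sqrt(119729) + 4534919/(((1/4)*(1/520)*(-8681)))) = sqrt(5*I*sqrt(119729) + 4534919/(-8681/2080)) = sqrt(5*I*sqrt(119729) + 4534919*(-2080/8681)) = sqrt(5*I*sqrt(119729) - 9432631520/8681) = sqrt(-9432631520/8681 + 5*I*sqrt(119729))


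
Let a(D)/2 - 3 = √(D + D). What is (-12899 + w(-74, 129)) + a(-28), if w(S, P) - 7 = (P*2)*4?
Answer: -11854 + 4*I*√14 ≈ -11854.0 + 14.967*I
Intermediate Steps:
a(D) = 6 + 2*√2*√D (a(D) = 6 + 2*√(D + D) = 6 + 2*√(2*D) = 6 + 2*(√2*√D) = 6 + 2*√2*√D)
w(S, P) = 7 + 8*P (w(S, P) = 7 + (P*2)*4 = 7 + (2*P)*4 = 7 + 8*P)
(-12899 + w(-74, 129)) + a(-28) = (-12899 + (7 + 8*129)) + (6 + 2*√2*√(-28)) = (-12899 + (7 + 1032)) + (6 + 2*√2*(2*I*√7)) = (-12899 + 1039) + (6 + 4*I*√14) = -11860 + (6 + 4*I*√14) = -11854 + 4*I*√14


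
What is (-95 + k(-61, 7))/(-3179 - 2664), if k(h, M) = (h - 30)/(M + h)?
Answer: 5039/315522 ≈ 0.015970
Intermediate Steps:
k(h, M) = (-30 + h)/(M + h)
(-95 + k(-61, 7))/(-3179 - 2664) = (-95 + (-30 - 61)/(7 - 61))/(-3179 - 2664) = (-95 - 91/(-54))/(-5843) = (-95 - 1/54*(-91))*(-1/5843) = (-95 + 91/54)*(-1/5843) = -5039/54*(-1/5843) = 5039/315522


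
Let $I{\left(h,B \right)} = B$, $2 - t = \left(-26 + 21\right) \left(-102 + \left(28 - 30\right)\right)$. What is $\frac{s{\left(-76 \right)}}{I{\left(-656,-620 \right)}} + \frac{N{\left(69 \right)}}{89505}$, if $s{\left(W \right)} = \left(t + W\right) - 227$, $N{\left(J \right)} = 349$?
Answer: $\frac{14739997}{11098620} \approx 1.3281$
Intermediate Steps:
$t = -518$ ($t = 2 - \left(-26 + 21\right) \left(-102 + \left(28 - 30\right)\right) = 2 - - 5 \left(-102 + \left(28 - 30\right)\right) = 2 - - 5 \left(-102 - 2\right) = 2 - \left(-5\right) \left(-104\right) = 2 - 520 = -518$)
$s{\left(W \right)} = -745 + W$ ($s{\left(W \right)} = \left(-518 + W\right) - 227 = -745 + W$)
$\frac{s{\left(-76 \right)}}{I{\left(-656,-620 \right)}} + \frac{N{\left(69 \right)}}{89505} = \frac{-745 - 76}{-620} + \frac{349}{89505} = \left(-821\right) \left(- \frac{1}{620}\right) + 349 \cdot \frac{1}{89505} = \frac{821}{620} + \frac{349}{89505} = \frac{14739997}{11098620}$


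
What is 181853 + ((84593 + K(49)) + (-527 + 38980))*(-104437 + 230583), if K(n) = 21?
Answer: 15524591635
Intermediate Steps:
181853 + ((84593 + K(49)) + (-527 + 38980))*(-104437 + 230583) = 181853 + ((84593 + 21) + (-527 + 38980))*(-104437 + 230583) = 181853 + (84614 + 38453)*126146 = 181853 + 123067*126146 = 181853 + 15524409782 = 15524591635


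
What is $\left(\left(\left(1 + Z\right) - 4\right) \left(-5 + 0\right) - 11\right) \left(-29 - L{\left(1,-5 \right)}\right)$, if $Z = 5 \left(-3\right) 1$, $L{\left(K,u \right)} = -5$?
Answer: $-1896$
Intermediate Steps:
$Z = -15$ ($Z = \left(-15\right) 1 = -15$)
$\left(\left(\left(1 + Z\right) - 4\right) \left(-5 + 0\right) - 11\right) \left(-29 - L{\left(1,-5 \right)}\right) = \left(\left(\left(1 - 15\right) - 4\right) \left(-5 + 0\right) - 11\right) \left(-29 - -5\right) = \left(\left(-14 - 4\right) \left(-5\right) - 11\right) \left(-29 + 5\right) = \left(\left(-18\right) \left(-5\right) - 11\right) \left(-24\right) = \left(90 - 11\right) \left(-24\right) = 79 \left(-24\right) = -1896$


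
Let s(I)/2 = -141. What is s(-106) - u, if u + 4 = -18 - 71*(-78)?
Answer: -5798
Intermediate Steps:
u = 5516 (u = -4 + (-18 - 71*(-78)) = -4 + (-18 + 5538) = -4 + 5520 = 5516)
s(I) = -282 (s(I) = 2*(-141) = -282)
s(-106) - u = -282 - 1*5516 = -282 - 5516 = -5798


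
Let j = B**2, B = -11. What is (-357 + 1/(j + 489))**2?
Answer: 47423337361/372100 ≈ 1.2745e+5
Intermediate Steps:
j = 121 (j = (-11)**2 = 121)
(-357 + 1/(j + 489))**2 = (-357 + 1/(121 + 489))**2 = (-357 + 1/610)**2 = (-217769/610)**2 = 47423337361/372100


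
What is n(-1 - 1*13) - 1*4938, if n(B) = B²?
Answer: -4742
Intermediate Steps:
n(-1 - 1*13) - 1*4938 = (-1 - 1*13)² - 1*4938 = (-1 - 13)² - 4938 = (-14)² - 4938 = 196 - 4938 = -4742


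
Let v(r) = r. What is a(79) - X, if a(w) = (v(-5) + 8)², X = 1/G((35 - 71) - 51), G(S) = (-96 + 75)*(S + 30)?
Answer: 10772/1197 ≈ 8.9992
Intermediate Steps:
G(S) = -630 - 21*S (G(S) = -21*(30 + S) = -630 - 21*S)
X = 1/1197 (X = 1/(-630 - 21*((35 - 71) - 51)) = 1/(-630 - 21*(-36 - 51)) = 1/(-630 - 21*(-87)) = 1/(-630 + 1827) = 1/1197 ≈ 0.00083542)
a(w) = 9 (a(w) = (-5 + 8)² = 3² = 9)
a(79) - X = 9 - 1*1/1197 = 9 - 1/1197 = 10772/1197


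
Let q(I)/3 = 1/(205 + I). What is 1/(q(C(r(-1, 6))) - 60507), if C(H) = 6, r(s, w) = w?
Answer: -211/12766974 ≈ -1.6527e-5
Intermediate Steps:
q(I) = 3/(205 + I)
1/(q(C(r(-1, 6))) - 60507) = 1/(3/(205 + 6) - 60507) = 1/(3/211 - 60507) = 1/(-12766974/211) = -211/12766974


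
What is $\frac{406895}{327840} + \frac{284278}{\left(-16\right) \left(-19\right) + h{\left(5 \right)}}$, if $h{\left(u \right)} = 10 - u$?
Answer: $\frac{6221562005}{6753504} \approx 921.23$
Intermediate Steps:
$\frac{406895}{327840} + \frac{284278}{\left(-16\right) \left(-19\right) + h{\left(5 \right)}} = \frac{406895}{327840} + \frac{284278}{\left(-16\right) \left(-19\right) + \left(10 - 5\right)} = 406895 \cdot \frac{1}{327840} + \frac{284278}{304 + \left(10 - 5\right)} = \frac{81379}{65568} + \frac{284278}{304 + 5} = \frac{81379}{65568} + \frac{284278}{309} = \frac{6221562005}{6753504}$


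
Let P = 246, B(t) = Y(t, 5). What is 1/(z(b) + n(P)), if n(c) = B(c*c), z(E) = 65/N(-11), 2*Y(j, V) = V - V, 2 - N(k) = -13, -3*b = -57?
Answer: 3/13 ≈ 0.23077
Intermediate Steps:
b = 19 (b = -1/3*(-57) = 19)
N(k) = 15 (N(k) = 2 - 1*(-13) = 2 + 13 = 15)
Y(j, V) = 0 (Y(j, V) = (V - V)/2 = (1/2)*0 = 0)
z(E) = 13/3 (z(E) = 65/15 = 65*(1/15) = 13/3)
B(t) = 0
n(c) = 0
1/(z(b) + n(P)) = 1/(13/3 + 0) = 1/(13/3) = 3/13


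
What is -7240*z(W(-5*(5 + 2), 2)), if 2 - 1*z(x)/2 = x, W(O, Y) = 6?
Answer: 57920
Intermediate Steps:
z(x) = 4 - 2*x
-7240*z(W(-5*(5 + 2), 2)) = -7240*(4 - 2*6) = -7240*(4 - 12) = -7240*(-8) = 57920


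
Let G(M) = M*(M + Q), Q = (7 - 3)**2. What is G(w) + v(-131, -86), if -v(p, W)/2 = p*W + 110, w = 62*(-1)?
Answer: -19900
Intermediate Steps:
w = -62
Q = 16 (Q = 4**2 = 16)
v(p, W) = -220 - 2*W*p (v(p, W) = -2*(p*W + 110) = -2*(W*p + 110) = -2*(110 + W*p) = -220 - 2*W*p)
G(M) = M*(16 + M) (G(M) = M*(M + 16) = M*(16 + M))
G(w) + v(-131, -86) = -62*(16 - 62) + (-220 - 2*(-86)*(-131)) = -62*(-46) + (-220 - 22532) = 2852 - 22752 = -19900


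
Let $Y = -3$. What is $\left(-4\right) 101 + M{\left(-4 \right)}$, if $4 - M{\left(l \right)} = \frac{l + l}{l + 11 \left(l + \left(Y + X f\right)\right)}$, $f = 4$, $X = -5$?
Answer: $- \frac{120408}{301} \approx -400.03$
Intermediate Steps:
$M{\left(l \right)} = 4 - \frac{2 l}{-253 + 12 l}$ ($M{\left(l \right)} = 4 - \frac{l + l}{l + 11 \left(l - 23\right)} = 4 - \frac{2 l}{l + 11 \left(l - 23\right)} = 4 - \frac{2 l}{l + 11 \left(-23 + l\right)} = 4 - \frac{2 l}{l + \left(-253 + 11 l\right)} = 4 - \frac{2 l}{-253 + 12 l}$)
$\left(-4\right) 101 + M{\left(-4 \right)} = \left(-4\right) 101 + \frac{46 \left(-22 - 4\right)}{-253 + 12 \left(-4\right)} = -404 + 46 \frac{1}{-253 - 48} \left(-26\right) = -404 + 46 \frac{1}{-301} \left(-26\right) = -404 + 46 \left(- \frac{1}{301}\right) \left(-26\right) = -404 + \frac{1196}{301} = - \frac{120408}{301}$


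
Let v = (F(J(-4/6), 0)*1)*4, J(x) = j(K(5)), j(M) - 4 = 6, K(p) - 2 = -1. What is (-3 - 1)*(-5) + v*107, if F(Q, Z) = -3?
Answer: -1264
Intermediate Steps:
K(p) = 1 (K(p) = 2 - 1 = 1)
j(M) = 10 (j(M) = 4 + 6 = 10)
J(x) = 10
v = -12 (v = -3*1*4 = -3*4 = -12)
(-3 - 1)*(-5) + v*107 = (-3 - 1)*(-5) - 12*107 = -4*(-5) - 1284 = 20 - 1284 = -1264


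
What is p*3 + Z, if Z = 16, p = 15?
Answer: 61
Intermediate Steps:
p*3 + Z = 15*3 + 16 = 45 + 16 = 61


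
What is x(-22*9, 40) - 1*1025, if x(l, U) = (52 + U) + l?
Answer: -1131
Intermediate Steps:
x(l, U) = 52 + U + l
x(-22*9, 40) - 1*1025 = (52 + 40 - 22*9) - 1*1025 = (52 + 40 - 198) - 1025 = -106 - 1025 = -1131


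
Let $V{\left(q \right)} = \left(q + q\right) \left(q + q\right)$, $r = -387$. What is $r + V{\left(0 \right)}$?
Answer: $-387$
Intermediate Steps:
$V{\left(q \right)} = 4 q^{2}$ ($V{\left(q \right)} = 2 q 2 q = 4 q^{2}$)
$r + V{\left(0 \right)} = -387 + 4 \cdot 0^{2} = -387 + 4 \cdot 0 = -387 + 0 = -387$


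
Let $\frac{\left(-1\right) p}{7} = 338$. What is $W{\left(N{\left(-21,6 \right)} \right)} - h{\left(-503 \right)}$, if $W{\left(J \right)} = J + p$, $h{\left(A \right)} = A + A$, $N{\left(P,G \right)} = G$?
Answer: $-1354$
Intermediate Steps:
$p = -2366$ ($p = \left(-7\right) 338 = -2366$)
$h{\left(A \right)} = 2 A$
$W{\left(J \right)} = -2366 + J$ ($W{\left(J \right)} = J - 2366 = -2366 + J$)
$W{\left(N{\left(-21,6 \right)} \right)} - h{\left(-503 \right)} = \left(-2366 + 6\right) - 2 \left(-503\right) = -2360 - -1006 = -2360 + 1006 = -1354$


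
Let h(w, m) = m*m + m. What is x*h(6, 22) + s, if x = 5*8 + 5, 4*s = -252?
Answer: 22707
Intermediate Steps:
h(w, m) = m + m² (h(w, m) = m² + m = m + m²)
s = -63 (s = (¼)*(-252) = -63)
x = 45 (x = 40 + 5 = 45)
x*h(6, 22) + s = 45*(22*(1 + 22)) - 63 = 45*(22*23) - 63 = 45*506 - 63 = 22770 - 63 = 22707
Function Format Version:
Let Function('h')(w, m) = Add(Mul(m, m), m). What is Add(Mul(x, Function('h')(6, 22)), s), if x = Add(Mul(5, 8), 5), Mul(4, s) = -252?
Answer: 22707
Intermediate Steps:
Function('h')(w, m) = Add(m, Pow(m, 2)) (Function('h')(w, m) = Add(Pow(m, 2), m) = Add(m, Pow(m, 2)))
s = -63 (s = Mul(Rational(1, 4), -252) = -63)
x = 45 (x = Add(40, 5) = 45)
Add(Mul(x, Function('h')(6, 22)), s) = Add(Mul(45, Mul(22, Add(1, 22))), -63) = Add(Mul(45, Mul(22, 23)), -63) = Add(Mul(45, 506), -63) = Add(22770, -63) = 22707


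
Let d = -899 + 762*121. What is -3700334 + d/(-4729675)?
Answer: -17501377302753/4729675 ≈ -3.7003e+6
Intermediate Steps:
d = 91303 (d = -899 + 92202 = 91303)
-3700334 + d/(-4729675) = -3700334 + 91303/(-4729675) = -3700334 + 91303*(-1/4729675) = -3700334 - 91303/4729675 = -17501377302753/4729675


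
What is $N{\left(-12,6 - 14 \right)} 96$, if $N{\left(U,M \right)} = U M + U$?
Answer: $8064$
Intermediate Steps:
$N{\left(U,M \right)} = U + M U$ ($N{\left(U,M \right)} = M U + U = U + M U$)
$N{\left(-12,6 - 14 \right)} 96 = - 12 \left(1 + \left(6 - 14\right)\right) 96 = - 12 \left(1 - 8\right) 96 = \left(-12\right) \left(-7\right) 96 = 84 \cdot 96 = 8064$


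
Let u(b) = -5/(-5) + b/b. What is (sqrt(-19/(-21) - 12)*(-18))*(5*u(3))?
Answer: -60*I*sqrt(4893)/7 ≈ -599.57*I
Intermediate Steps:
u(b) = 2 (u(b) = -5*(-1/5) + 1 = 1 + 1 = 2)
(sqrt(-19/(-21) - 12)*(-18))*(5*u(3)) = (sqrt(-19/(-21) - 12)*(-18))*(5*2) = (sqrt(-19*(-1/21) - 12)*(-18))*10 = (sqrt(19/21 - 12)*(-18))*10 = (sqrt(-233/21)*(-18))*10 = ((I*sqrt(4893)/21)*(-18))*10 = -6*I*sqrt(4893)/7*10 = -60*I*sqrt(4893)/7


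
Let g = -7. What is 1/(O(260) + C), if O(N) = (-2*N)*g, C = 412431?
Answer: 1/416071 ≈ 2.4034e-6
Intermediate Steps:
O(N) = 14*N (O(N) = -2*N*(-7) = 14*N)
1/(O(260) + C) = 1/(14*260 + 412431) = 1/(3640 + 412431) = 1/416071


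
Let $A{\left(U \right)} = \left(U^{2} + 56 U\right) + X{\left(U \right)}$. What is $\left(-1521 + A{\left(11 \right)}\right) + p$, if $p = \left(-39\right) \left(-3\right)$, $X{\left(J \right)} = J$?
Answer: $-656$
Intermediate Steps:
$p = 117$
$A{\left(U \right)} = U^{2} + 57 U$ ($A{\left(U \right)} = \left(U^{2} + 56 U\right) + U = U^{2} + 57 U$)
$\left(-1521 + A{\left(11 \right)}\right) + p = \left(-1521 + 11 \left(57 + 11\right)\right) + 117 = \left(-1521 + 11 \cdot 68\right) + 117 = \left(-1521 + 748\right) + 117 = -773 + 117 = -656$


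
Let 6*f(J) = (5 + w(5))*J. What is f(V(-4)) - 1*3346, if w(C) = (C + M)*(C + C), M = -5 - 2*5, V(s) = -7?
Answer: -19411/6 ≈ -3235.2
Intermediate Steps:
M = -15 (M = -5 - 10 = -15)
w(C) = 2*C*(-15 + C) (w(C) = (C - 15)*(C + C) = (-15 + C)*(2*C) = 2*C*(-15 + C))
f(J) = -95*J/6 (f(J) = ((5 + 2*5*(-15 + 5))*J)/6 = ((5 + 2*5*(-10))*J)/6 = ((5 - 100)*J)/6 = (-95*J)/6 = -95*J/6)
f(V(-4)) - 1*3346 = -95/6*(-7) - 1*3346 = 665/6 - 3346 = -19411/6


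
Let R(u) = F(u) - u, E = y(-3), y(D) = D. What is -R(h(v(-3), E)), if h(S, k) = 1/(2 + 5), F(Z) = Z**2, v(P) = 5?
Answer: 6/49 ≈ 0.12245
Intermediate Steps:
E = -3
h(S, k) = 1/7
R(u) = u**2 - u
-R(h(v(-3), E)) = -(-1 + 1/7)/7 = -(-6)/(7*7) = -1*(-6/49) = 6/49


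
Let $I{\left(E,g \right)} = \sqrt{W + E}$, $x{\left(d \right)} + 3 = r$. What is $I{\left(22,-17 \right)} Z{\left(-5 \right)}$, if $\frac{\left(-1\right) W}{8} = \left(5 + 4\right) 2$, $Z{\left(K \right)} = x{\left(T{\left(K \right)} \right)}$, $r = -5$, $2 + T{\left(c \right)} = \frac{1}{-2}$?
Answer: $- 8 i \sqrt{122} \approx - 88.363 i$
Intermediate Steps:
$T{\left(c \right)} = - \frac{5}{2}$ ($T{\left(c \right)} = -2 + \frac{1}{-2} = -2 - \frac{1}{2} = - \frac{5}{2}$)
$x{\left(d \right)} = -8$ ($x{\left(d \right)} = -3 - 5 = -8$)
$Z{\left(K \right)} = -8$
$W = -144$ ($W = - 8 \left(5 + 4\right) 2 = - 8 \cdot 9 \cdot 2 = \left(-8\right) 18 = -144$)
$I{\left(E,g \right)} = \sqrt{-144 + E}$
$I{\left(22,-17 \right)} Z{\left(-5 \right)} = \sqrt{-144 + 22} \left(-8\right) = \sqrt{-122} \left(-8\right) = i \sqrt{122} \left(-8\right) = - 8 i \sqrt{122}$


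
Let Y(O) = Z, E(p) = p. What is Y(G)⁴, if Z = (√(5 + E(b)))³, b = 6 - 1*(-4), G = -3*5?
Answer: 11390625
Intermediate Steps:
G = -15
b = 10 (b = 6 + 4 = 10)
Z = 15*√15 (Z = (√(5 + 10))³ = (√15)³ = 15*√15 ≈ 58.095)
Y(O) = 15*√15
Y(G)⁴ = (15*√15)⁴ = 11390625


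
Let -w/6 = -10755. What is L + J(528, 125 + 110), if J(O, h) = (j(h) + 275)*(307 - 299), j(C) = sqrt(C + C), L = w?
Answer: 66730 + 8*sqrt(470) ≈ 66904.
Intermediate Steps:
w = 64530 (w = -6*(-10755) = 64530)
L = 64530
j(C) = sqrt(2)*sqrt(C) (j(C) = sqrt(2*C) = sqrt(2)*sqrt(C))
J(O, h) = 2200 + 8*sqrt(2)*sqrt(h) (J(O, h) = (sqrt(2)*sqrt(h) + 275)*(307 - 299) = (275 + sqrt(2)*sqrt(h))*8 = 2200 + 8*sqrt(2)*sqrt(h))
L + J(528, 125 + 110) = 64530 + (2200 + 8*sqrt(2)*sqrt(125 + 110)) = 64530 + (2200 + 8*sqrt(2)*sqrt(235)) = 64530 + (2200 + 8*sqrt(470)) = 66730 + 8*sqrt(470)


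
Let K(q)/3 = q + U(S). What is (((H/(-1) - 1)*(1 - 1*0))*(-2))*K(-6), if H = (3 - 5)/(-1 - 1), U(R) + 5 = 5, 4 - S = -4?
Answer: -72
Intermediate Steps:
S = 8 (S = 4 - 1*(-4) = 4 + 4 = 8)
U(R) = 0 (U(R) = -5 + 5 = 0)
K(q) = 3*q (K(q) = 3*(q + 0) = 3*q)
H = 1 (H = -2/(-2) = -2*(-½) = 1)
(((H/(-1) - 1)*(1 - 1*0))*(-2))*K(-6) = (((1/(-1) - 1)*(1 - 1*0))*(-2))*(3*(-6)) = (((1*(-1) - 1)*(1 + 0))*(-2))*(-18) = (((-1 - 1)*1)*(-2))*(-18) = (-2*1*(-2))*(-18) = -2*(-2)*(-18) = 4*(-18) = -72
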